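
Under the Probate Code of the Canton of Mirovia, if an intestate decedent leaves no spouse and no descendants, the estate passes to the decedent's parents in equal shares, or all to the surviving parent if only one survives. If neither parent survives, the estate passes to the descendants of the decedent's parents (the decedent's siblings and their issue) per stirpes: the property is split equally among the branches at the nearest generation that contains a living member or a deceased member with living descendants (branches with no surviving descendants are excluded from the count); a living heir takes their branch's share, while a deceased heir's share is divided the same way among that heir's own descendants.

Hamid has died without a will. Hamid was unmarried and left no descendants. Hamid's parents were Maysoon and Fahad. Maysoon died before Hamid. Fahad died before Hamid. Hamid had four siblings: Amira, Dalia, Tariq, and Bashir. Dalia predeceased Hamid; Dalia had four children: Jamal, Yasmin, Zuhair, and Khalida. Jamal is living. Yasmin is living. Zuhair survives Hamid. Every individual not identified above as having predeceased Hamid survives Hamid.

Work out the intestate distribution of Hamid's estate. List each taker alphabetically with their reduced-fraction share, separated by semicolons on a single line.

Amira 1/4; Bashir 1/4; Jamal 1/16; Khalida 1/16; Tariq 1/4; Yasmin 1/16; Zuhair 1/16

Neither parent survives and there are no descendants, so the estate passes to Hamid's siblings and their issue per stirpes.
The estate is divided into 4 equal shares of 1/4 among Amira, Dalia, Tariq, Bashir.
Amira is living and takes 1/4.
Dalia predeceased; the 1/4 allotted to Dalia's branch passes to Dalia's issue by representation.
The 1/4 is divided into 4 equal shares of 1/16 among Jamal, Yasmin, Zuhair, Khalida.
Jamal is living and takes 1/16.
Yasmin is living and takes 1/16.
Zuhair is living and takes 1/16.
Khalida is living and takes 1/16.
Tariq is living and takes 1/4.
Bashir is living and takes 1/4.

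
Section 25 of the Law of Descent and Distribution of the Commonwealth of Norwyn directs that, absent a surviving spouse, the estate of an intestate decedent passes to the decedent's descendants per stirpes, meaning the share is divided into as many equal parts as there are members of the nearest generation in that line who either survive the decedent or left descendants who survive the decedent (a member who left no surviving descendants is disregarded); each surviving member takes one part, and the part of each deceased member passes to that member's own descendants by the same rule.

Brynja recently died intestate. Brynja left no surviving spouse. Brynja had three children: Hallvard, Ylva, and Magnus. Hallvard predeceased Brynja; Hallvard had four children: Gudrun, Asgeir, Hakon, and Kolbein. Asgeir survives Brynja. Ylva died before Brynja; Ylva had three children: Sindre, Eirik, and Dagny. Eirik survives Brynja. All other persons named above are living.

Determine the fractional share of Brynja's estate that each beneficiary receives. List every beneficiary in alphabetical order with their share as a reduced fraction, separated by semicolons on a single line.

There is no surviving spouse, so the entire estate passes to Brynja's descendants per stirpes.
The estate is divided into 3 equal shares of 1/3 among Hallvard, Ylva, Magnus.
Hallvard predeceased; the 1/3 allotted to Hallvard's branch passes to Hallvard's issue by representation.
The 1/3 is divided into 4 equal shares of 1/12 among Gudrun, Asgeir, Hakon, Kolbein.
Gudrun is living and takes 1/12.
Asgeir is living and takes 1/12.
Hakon is living and takes 1/12.
Kolbein is living and takes 1/12.
Ylva predeceased; the 1/3 allotted to Ylva's branch passes to Ylva's issue by representation.
The 1/3 is divided into 3 equal shares of 1/9 among Sindre, Eirik, Dagny.
Sindre is living and takes 1/9.
Eirik is living and takes 1/9.
Dagny is living and takes 1/9.
Magnus is living and takes 1/3.

Asgeir 1/12; Dagny 1/9; Eirik 1/9; Gudrun 1/12; Hakon 1/12; Kolbein 1/12; Magnus 1/3; Sindre 1/9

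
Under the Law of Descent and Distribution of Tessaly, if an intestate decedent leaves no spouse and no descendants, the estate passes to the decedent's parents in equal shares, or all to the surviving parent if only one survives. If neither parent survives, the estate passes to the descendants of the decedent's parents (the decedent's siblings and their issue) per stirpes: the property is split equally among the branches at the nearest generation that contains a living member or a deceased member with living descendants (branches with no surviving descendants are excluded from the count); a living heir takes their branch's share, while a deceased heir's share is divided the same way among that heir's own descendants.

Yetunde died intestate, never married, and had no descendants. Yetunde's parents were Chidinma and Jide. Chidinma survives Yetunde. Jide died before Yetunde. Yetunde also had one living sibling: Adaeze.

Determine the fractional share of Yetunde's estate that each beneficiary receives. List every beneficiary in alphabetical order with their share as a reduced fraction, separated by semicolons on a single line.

Chidinma 1

Only one parent, Chidinma, survives, so Chidinma takes the entire estate. The siblings take nothing because a surviving parent has priority.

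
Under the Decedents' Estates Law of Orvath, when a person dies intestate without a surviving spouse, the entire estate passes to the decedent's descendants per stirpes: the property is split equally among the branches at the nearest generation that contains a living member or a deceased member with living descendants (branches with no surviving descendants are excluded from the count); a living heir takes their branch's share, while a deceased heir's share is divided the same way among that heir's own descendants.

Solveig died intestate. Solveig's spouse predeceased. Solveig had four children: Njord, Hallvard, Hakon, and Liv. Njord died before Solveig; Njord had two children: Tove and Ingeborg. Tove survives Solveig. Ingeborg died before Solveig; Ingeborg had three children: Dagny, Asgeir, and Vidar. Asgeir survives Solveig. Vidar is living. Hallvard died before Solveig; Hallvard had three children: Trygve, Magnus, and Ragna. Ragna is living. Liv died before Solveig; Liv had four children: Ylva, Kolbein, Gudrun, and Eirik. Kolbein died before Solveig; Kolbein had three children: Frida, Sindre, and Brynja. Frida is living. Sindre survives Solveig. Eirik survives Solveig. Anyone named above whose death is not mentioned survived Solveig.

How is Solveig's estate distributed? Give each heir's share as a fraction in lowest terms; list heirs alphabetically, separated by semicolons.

There is no surviving spouse, so the entire estate passes to Solveig's descendants per stirpes.
The estate is divided into 4 equal shares of 1/4 among Njord, Hallvard, Hakon, Liv.
Njord predeceased; the 1/4 allotted to Njord's branch passes to Njord's issue by representation.
The 1/4 is divided into 2 equal shares of 1/8 among Tove, Ingeborg.
Tove is living and takes 1/8.
Ingeborg predeceased; the 1/8 allotted to Ingeborg's branch passes to Ingeborg's issue by representation.
The 1/8 is divided into 3 equal shares of 1/24 among Dagny, Asgeir, Vidar.
Dagny is living and takes 1/24.
Asgeir is living and takes 1/24.
Vidar is living and takes 1/24.
Hallvard predeceased; the 1/4 allotted to Hallvard's branch passes to Hallvard's issue by representation.
The 1/4 is divided into 3 equal shares of 1/12 among Trygve, Magnus, Ragna.
Trygve is living and takes 1/12.
Magnus is living and takes 1/12.
Ragna is living and takes 1/12.
Hakon is living and takes 1/4.
Liv predeceased; the 1/4 allotted to Liv's branch passes to Liv's issue by representation.
The 1/4 is divided into 4 equal shares of 1/16 among Ylva, Kolbein, Gudrun, Eirik.
Ylva is living and takes 1/16.
Kolbein predeceased; the 1/16 allotted to Kolbein's branch passes to Kolbein's issue by representation.
The 1/16 is divided into 3 equal shares of 1/48 among Frida, Sindre, Brynja.
Frida is living and takes 1/48.
Sindre is living and takes 1/48.
Brynja is living and takes 1/48.
Gudrun is living and takes 1/16.
Eirik is living and takes 1/16.

Asgeir 1/24; Brynja 1/48; Dagny 1/24; Eirik 1/16; Frida 1/48; Gudrun 1/16; Hakon 1/4; Magnus 1/12; Ragna 1/12; Sindre 1/48; Tove 1/8; Trygve 1/12; Vidar 1/24; Ylva 1/16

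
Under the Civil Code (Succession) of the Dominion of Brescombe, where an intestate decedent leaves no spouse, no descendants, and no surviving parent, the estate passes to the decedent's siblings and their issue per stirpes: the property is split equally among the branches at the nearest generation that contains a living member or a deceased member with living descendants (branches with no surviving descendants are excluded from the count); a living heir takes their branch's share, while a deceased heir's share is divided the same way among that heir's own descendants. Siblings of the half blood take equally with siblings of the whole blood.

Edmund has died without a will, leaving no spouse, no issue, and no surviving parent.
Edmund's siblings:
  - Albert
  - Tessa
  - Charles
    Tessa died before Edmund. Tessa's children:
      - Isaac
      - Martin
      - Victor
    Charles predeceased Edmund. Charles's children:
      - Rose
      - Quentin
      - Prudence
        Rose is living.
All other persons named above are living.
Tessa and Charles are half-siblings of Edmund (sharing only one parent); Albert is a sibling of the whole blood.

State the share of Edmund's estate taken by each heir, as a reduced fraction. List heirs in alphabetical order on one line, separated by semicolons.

No spouse, descendants, or parent survives, so the estate passes to Edmund's siblings per stirpes.
Half-blood and whole-blood siblings take equally under the stated rule.
The estate is divided into 3 equal shares of 1/3 among Albert, Tessa, Charles.
Albert is living and takes 1/3.
Tessa predeceased; the 1/3 allotted to Tessa's branch passes to Tessa's issue by representation.
The 1/3 is divided into 3 equal shares of 1/9 among Isaac, Martin, Victor.
Isaac is living and takes 1/9.
Martin is living and takes 1/9.
Victor is living and takes 1/9.
Charles predeceased; the 1/3 allotted to Charles's branch passes to Charles's issue by representation.
The 1/3 is divided into 3 equal shares of 1/9 among Rose, Quentin, Prudence.
Rose is living and takes 1/9.
Quentin is living and takes 1/9.
Prudence is living and takes 1/9.

Albert 1/3; Isaac 1/9; Martin 1/9; Prudence 1/9; Quentin 1/9; Rose 1/9; Victor 1/9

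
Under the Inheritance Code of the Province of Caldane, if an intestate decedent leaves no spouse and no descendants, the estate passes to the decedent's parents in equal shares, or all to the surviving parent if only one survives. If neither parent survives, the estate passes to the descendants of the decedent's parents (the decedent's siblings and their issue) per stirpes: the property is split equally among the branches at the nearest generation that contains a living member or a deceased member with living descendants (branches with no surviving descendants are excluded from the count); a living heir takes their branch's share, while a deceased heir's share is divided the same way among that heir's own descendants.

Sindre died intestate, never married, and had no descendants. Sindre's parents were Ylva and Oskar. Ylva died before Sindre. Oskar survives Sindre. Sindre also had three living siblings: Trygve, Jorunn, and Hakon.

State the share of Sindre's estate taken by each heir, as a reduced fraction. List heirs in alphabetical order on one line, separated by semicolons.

Only one parent, Oskar, survives, so Oskar takes the entire estate. The siblings take nothing because a surviving parent has priority.

Oskar 1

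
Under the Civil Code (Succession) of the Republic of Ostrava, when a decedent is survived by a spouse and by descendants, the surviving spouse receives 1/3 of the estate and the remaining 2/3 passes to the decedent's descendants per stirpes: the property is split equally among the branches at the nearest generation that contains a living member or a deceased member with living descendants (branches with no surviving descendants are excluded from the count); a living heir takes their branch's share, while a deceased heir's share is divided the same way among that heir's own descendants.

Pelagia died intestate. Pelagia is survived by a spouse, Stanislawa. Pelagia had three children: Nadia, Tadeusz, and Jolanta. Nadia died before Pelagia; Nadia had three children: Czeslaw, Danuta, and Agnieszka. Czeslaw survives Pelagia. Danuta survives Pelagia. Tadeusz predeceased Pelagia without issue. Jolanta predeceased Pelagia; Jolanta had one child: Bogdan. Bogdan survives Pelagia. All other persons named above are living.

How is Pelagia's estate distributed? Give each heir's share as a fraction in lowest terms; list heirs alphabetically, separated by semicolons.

Agnieszka 1/9; Bogdan 1/3; Czeslaw 1/9; Danuta 1/9; Stanislawa 1/3

Stanislawa, as surviving spouse, takes 1/3.
The remaining 2/3 passes to Pelagia's descendants per stirpes.
Tadeusz left no surviving issue, so that branch lapses and is disregarded.
The 2/3 is divided into 2 equal shares of 1/3 among Nadia, Jolanta.
Nadia predeceased; the 1/3 allotted to Nadia's branch passes to Nadia's issue by representation.
The 1/3 is divided into 3 equal shares of 1/9 among Czeslaw, Danuta, Agnieszka.
Czeslaw is living and takes 1/9.
Danuta is living and takes 1/9.
Agnieszka is living and takes 1/9.
Jolanta predeceased; the 1/3 allotted to Jolanta's branch passes to Jolanta's issue by representation.
Bogdan is the sole taker at this level and receives the full 1/3.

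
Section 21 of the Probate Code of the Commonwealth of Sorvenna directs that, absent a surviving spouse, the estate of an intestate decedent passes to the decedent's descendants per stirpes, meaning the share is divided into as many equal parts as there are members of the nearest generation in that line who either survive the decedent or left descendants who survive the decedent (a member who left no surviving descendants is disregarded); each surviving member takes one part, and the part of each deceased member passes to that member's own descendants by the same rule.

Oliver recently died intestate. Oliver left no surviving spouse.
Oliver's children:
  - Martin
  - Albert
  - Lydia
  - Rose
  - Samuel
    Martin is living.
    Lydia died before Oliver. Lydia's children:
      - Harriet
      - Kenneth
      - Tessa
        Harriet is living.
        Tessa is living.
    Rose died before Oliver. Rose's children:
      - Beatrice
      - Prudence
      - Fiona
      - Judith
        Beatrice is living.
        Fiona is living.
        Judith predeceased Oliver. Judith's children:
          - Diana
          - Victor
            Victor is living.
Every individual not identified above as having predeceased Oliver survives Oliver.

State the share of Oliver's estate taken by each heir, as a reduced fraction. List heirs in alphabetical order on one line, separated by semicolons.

Albert 1/5; Beatrice 1/20; Diana 1/40; Fiona 1/20; Harriet 1/15; Kenneth 1/15; Martin 1/5; Prudence 1/20; Samuel 1/5; Tessa 1/15; Victor 1/40

There is no surviving spouse, so the entire estate passes to Oliver's descendants per stirpes.
The estate is divided into 5 equal shares of 1/5 among Martin, Albert, Lydia, Rose, Samuel.
Martin is living and takes 1/5.
Albert is living and takes 1/5.
Lydia predeceased; the 1/5 allotted to Lydia's branch passes to Lydia's issue by representation.
The 1/5 is divided into 3 equal shares of 1/15 among Harriet, Kenneth, Tessa.
Harriet is living and takes 1/15.
Kenneth is living and takes 1/15.
Tessa is living and takes 1/15.
Rose predeceased; the 1/5 allotted to Rose's branch passes to Rose's issue by representation.
The 1/5 is divided into 4 equal shares of 1/20 among Beatrice, Prudence, Fiona, Judith.
Beatrice is living and takes 1/20.
Prudence is living and takes 1/20.
Fiona is living and takes 1/20.
Judith predeceased; the 1/20 allotted to Judith's branch passes to Judith's issue by representation.
The 1/20 is divided into 2 equal shares of 1/40 among Diana, Victor.
Diana is living and takes 1/40.
Victor is living and takes 1/40.
Samuel is living and takes 1/5.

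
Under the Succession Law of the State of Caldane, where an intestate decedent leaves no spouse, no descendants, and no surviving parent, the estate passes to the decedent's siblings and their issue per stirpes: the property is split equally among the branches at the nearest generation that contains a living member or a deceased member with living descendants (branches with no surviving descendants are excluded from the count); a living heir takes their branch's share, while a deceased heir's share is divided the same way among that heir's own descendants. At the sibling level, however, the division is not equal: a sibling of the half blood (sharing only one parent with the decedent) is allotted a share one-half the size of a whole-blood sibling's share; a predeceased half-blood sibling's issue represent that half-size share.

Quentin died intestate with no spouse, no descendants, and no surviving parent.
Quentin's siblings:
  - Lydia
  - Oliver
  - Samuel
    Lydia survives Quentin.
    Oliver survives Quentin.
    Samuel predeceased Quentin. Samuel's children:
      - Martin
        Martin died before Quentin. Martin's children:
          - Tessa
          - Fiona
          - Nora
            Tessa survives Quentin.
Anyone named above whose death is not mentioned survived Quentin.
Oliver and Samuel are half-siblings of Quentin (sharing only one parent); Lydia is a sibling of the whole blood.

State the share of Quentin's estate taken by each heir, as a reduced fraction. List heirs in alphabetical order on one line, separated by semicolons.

No spouse, descendants, or parent survives, so the estate passes to Quentin's siblings per stirpes.
Half-blood siblings count for one-half the weight of whole-blood siblings at the initial division.
Dividing 1 in proportion to weights (total weight 2): Lydia (weight 1) → 1/2; Oliver (weight 1/2) → 1/4; Samuel (weight 1/2) → 1/4.
Lydia is living and takes 1/2.
Oliver is living and takes 1/4.
Samuel predeceased; the 1/4 allotted to Samuel's branch passes to Samuel's issue by representation.
Martin's line is the sole branch at this level, so the full 1/4 passes to Martin's issue by representation.
The 1/4 is divided into 3 equal shares of 1/12 among Tessa, Fiona, Nora.
Tessa is living and takes 1/12.
Fiona is living and takes 1/12.
Nora is living and takes 1/12.

Fiona 1/12; Lydia 1/2; Nora 1/12; Oliver 1/4; Tessa 1/12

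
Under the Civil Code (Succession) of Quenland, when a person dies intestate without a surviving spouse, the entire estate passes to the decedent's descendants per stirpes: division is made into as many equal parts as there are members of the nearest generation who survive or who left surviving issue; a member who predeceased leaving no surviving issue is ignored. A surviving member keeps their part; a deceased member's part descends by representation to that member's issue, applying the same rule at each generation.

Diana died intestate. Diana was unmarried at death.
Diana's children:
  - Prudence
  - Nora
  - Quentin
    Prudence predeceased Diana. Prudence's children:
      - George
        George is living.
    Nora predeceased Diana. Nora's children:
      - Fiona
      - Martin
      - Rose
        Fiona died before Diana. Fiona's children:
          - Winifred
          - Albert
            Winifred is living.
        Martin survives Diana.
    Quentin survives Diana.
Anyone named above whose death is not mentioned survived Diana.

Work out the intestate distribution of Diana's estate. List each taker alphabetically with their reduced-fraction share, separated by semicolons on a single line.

Albert 1/18; George 1/3; Martin 1/9; Quentin 1/3; Rose 1/9; Winifred 1/18

There is no surviving spouse, so the entire estate passes to Diana's descendants per stirpes.
The estate is divided into 3 equal shares of 1/3 among Prudence, Nora, Quentin.
Prudence predeceased; the 1/3 allotted to Prudence's branch passes to Prudence's issue by representation.
George is the sole taker at this level and receives the full 1/3.
Nora predeceased; the 1/3 allotted to Nora's branch passes to Nora's issue by representation.
The 1/3 is divided into 3 equal shares of 1/9 among Fiona, Martin, Rose.
Fiona predeceased; the 1/9 allotted to Fiona's branch passes to Fiona's issue by representation.
The 1/9 is divided into 2 equal shares of 1/18 among Winifred, Albert.
Winifred is living and takes 1/18.
Albert is living and takes 1/18.
Martin is living and takes 1/9.
Rose is living and takes 1/9.
Quentin is living and takes 1/3.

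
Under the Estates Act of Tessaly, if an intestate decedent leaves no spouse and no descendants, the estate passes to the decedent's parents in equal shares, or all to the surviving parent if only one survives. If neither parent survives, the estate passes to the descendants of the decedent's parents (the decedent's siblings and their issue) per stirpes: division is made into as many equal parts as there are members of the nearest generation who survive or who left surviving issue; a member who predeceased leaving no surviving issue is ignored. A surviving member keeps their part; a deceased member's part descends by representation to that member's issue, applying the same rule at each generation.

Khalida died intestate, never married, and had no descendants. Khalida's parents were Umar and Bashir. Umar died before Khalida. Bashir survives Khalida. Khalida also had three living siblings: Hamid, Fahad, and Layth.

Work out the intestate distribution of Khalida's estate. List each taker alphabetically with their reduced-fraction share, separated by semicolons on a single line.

Only one parent, Bashir, survives, so Bashir takes the entire estate. The siblings take nothing because a surviving parent has priority.

Bashir 1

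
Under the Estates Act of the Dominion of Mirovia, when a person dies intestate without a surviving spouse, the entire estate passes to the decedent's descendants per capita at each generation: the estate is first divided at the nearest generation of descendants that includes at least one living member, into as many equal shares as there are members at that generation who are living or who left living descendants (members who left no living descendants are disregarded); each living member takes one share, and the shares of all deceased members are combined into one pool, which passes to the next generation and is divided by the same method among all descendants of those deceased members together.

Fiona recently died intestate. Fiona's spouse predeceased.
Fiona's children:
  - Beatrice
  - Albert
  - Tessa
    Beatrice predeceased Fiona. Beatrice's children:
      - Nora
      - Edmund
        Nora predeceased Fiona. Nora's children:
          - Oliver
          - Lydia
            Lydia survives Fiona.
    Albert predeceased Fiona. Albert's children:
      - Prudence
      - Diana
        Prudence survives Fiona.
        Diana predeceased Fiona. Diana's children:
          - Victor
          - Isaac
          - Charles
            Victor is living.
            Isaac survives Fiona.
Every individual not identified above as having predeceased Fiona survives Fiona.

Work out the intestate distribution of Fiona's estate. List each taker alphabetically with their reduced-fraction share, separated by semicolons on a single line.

Charles 1/15; Edmund 1/6; Isaac 1/15; Lydia 1/15; Oliver 1/15; Prudence 1/6; Tessa 1/3; Victor 1/15

There is no surviving spouse, so the entire estate passes to Fiona's descendants per capita at each generation.
At generation 1 (Beatrice, Albert, Tessa) there are 3 shares of (1)/3 = 1/3 each.
Living: Tessa — each takes 1/3.
Deceased: Beatrice and Albert. Their combined 2/3 is pooled and carried to generation 2.
At generation 2 (Nora, Edmund, Prudence, Diana) there are 4 shares of (2/3)/4 = 1/6 each.
Living: Edmund and Prudence — each takes 1/6.
Deceased: Nora and Diana. Their combined 1/3 is pooled and carried to generation 3.
At generation 3 (Oliver, Lydia, Victor, Isaac, Charles) there are 5 shares of (1/3)/5 = 1/15 each.
Living: Oliver, Lydia, Victor, Isaac, and Charles — each takes 1/15.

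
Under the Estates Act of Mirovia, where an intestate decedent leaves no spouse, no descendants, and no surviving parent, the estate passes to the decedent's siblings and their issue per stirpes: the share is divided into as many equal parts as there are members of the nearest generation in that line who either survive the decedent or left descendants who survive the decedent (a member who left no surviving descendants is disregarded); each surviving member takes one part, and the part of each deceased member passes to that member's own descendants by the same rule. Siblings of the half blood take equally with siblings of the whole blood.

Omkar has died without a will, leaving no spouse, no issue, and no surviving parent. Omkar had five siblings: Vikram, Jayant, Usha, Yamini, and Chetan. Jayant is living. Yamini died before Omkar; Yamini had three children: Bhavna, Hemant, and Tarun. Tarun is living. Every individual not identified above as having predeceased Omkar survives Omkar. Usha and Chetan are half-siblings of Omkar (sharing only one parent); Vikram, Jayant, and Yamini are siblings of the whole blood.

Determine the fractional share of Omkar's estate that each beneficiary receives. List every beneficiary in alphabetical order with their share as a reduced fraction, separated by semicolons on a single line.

No spouse, descendants, or parent survives, so the estate passes to Omkar's siblings per stirpes.
Half-blood and whole-blood siblings take equally under the stated rule.
The estate is divided into 5 equal shares of 1/5 among Vikram, Jayant, Usha, Yamini, Chetan.
Vikram is living and takes 1/5.
Jayant is living and takes 1/5.
Usha is living and takes 1/5.
Yamini predeceased; the 1/5 allotted to Yamini's branch passes to Yamini's issue by representation.
The 1/5 is divided into 3 equal shares of 1/15 among Bhavna, Hemant, Tarun.
Bhavna is living and takes 1/15.
Hemant is living and takes 1/15.
Tarun is living and takes 1/15.
Chetan is living and takes 1/5.

Bhavna 1/15; Chetan 1/5; Hemant 1/15; Jayant 1/5; Tarun 1/15; Usha 1/5; Vikram 1/5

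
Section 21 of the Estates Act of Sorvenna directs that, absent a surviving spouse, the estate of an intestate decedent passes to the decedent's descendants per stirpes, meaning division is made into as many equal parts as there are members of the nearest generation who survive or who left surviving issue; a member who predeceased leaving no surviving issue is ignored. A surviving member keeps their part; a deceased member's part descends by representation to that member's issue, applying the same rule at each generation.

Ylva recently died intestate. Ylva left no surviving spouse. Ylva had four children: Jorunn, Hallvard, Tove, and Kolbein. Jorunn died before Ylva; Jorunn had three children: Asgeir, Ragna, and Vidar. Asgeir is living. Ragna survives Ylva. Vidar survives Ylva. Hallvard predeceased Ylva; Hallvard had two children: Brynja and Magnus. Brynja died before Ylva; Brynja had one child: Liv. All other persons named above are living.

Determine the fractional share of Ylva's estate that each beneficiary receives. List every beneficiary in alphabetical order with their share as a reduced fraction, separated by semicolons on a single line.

There is no surviving spouse, so the entire estate passes to Ylva's descendants per stirpes.
The estate is divided into 4 equal shares of 1/4 among Jorunn, Hallvard, Tove, Kolbein.
Jorunn predeceased; the 1/4 allotted to Jorunn's branch passes to Jorunn's issue by representation.
The 1/4 is divided into 3 equal shares of 1/12 among Asgeir, Ragna, Vidar.
Asgeir is living and takes 1/12.
Ragna is living and takes 1/12.
Vidar is living and takes 1/12.
Hallvard predeceased; the 1/4 allotted to Hallvard's branch passes to Hallvard's issue by representation.
The 1/4 is divided into 2 equal shares of 1/8 among Brynja, Magnus.
Brynja predeceased; the 1/8 allotted to Brynja's branch passes to Brynja's issue by representation.
Liv is the sole taker at this level and receives the full 1/8.
Magnus is living and takes 1/8.
Tove is living and takes 1/4.
Kolbein is living and takes 1/4.

Asgeir 1/12; Kolbein 1/4; Liv 1/8; Magnus 1/8; Ragna 1/12; Tove 1/4; Vidar 1/12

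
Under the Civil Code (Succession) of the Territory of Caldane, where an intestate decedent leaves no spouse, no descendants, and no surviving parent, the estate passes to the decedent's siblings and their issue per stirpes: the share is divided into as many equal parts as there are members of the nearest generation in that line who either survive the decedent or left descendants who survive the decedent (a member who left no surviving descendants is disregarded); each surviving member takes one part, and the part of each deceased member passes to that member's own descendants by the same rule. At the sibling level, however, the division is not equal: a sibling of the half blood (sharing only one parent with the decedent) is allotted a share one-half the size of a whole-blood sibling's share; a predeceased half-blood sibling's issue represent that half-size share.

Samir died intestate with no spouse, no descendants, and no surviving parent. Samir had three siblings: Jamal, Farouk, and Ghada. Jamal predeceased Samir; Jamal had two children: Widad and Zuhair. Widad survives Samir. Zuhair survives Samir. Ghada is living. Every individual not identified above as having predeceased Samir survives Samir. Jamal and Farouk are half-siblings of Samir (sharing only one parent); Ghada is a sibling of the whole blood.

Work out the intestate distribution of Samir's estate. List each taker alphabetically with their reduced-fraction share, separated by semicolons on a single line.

Farouk 1/4; Ghada 1/2; Widad 1/8; Zuhair 1/8

No spouse, descendants, or parent survives, so the estate passes to Samir's siblings per stirpes.
Half-blood siblings count for one-half the weight of whole-blood siblings at the initial division.
Dividing 1 in proportion to weights (total weight 2): Jamal (weight 1/2) → 1/4; Farouk (weight 1/2) → 1/4; Ghada (weight 1) → 1/2.
Jamal predeceased; the 1/4 allotted to Jamal's branch passes to Jamal's issue by representation.
The 1/4 is divided into 2 equal shares of 1/8 among Widad, Zuhair.
Widad is living and takes 1/8.
Zuhair is living and takes 1/8.
Farouk is living and takes 1/4.
Ghada is living and takes 1/2.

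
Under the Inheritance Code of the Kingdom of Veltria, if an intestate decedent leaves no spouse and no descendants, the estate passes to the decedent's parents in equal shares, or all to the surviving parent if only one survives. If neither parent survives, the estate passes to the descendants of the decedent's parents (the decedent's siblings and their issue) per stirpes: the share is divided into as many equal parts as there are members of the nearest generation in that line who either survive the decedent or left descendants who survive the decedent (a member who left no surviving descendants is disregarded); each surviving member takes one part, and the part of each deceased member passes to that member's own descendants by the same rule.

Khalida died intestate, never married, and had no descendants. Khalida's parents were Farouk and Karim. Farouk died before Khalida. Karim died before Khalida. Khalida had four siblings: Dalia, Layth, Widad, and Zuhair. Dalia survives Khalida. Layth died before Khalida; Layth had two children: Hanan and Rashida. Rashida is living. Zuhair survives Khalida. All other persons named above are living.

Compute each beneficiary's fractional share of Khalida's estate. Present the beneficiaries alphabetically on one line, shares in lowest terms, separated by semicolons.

Neither parent survives and there are no descendants, so the estate passes to Khalida's siblings and their issue per stirpes.
The estate is divided into 4 equal shares of 1/4 among Dalia, Layth, Widad, Zuhair.
Dalia is living and takes 1/4.
Layth predeceased; the 1/4 allotted to Layth's branch passes to Layth's issue by representation.
The 1/4 is divided into 2 equal shares of 1/8 among Hanan, Rashida.
Hanan is living and takes 1/8.
Rashida is living and takes 1/8.
Widad is living and takes 1/4.
Zuhair is living and takes 1/4.

Dalia 1/4; Hanan 1/8; Rashida 1/8; Widad 1/4; Zuhair 1/4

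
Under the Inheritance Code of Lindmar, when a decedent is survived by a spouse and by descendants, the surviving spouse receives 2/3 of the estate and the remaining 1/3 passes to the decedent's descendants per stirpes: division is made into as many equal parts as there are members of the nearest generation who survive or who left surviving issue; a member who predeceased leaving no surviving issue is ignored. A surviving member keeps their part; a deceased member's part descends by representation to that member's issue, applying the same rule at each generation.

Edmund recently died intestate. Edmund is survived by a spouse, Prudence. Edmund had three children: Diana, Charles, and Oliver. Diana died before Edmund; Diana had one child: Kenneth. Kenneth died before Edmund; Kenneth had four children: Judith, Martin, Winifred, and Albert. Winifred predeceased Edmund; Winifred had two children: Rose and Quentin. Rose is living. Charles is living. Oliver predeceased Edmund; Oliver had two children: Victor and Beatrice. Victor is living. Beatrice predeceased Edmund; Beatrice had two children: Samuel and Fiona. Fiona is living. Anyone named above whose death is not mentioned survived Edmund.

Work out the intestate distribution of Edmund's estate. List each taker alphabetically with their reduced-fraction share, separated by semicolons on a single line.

Prudence, as surviving spouse, takes 2/3.
The remaining 1/3 passes to Edmund's descendants per stirpes.
The 1/3 is divided into 3 equal shares of 1/9 among Diana, Charles, Oliver.
Diana predeceased; the 1/9 allotted to Diana's branch passes to Diana's issue by representation.
Kenneth's line is the sole branch at this level, so the full 1/9 passes to Kenneth's issue by representation.
The 1/9 is divided into 4 equal shares of 1/36 among Judith, Martin, Winifred, Albert.
Judith is living and takes 1/36.
Martin is living and takes 1/36.
Winifred predeceased; the 1/36 allotted to Winifred's branch passes to Winifred's issue by representation.
The 1/36 is divided into 2 equal shares of 1/72 among Rose, Quentin.
Rose is living and takes 1/72.
Quentin is living and takes 1/72.
Albert is living and takes 1/36.
Charles is living and takes 1/9.
Oliver predeceased; the 1/9 allotted to Oliver's branch passes to Oliver's issue by representation.
The 1/9 is divided into 2 equal shares of 1/18 among Victor, Beatrice.
Victor is living and takes 1/18.
Beatrice predeceased; the 1/18 allotted to Beatrice's branch passes to Beatrice's issue by representation.
The 1/18 is divided into 2 equal shares of 1/36 among Samuel, Fiona.
Samuel is living and takes 1/36.
Fiona is living and takes 1/36.

Albert 1/36; Charles 1/9; Fiona 1/36; Judith 1/36; Martin 1/36; Prudence 2/3; Quentin 1/72; Rose 1/72; Samuel 1/36; Victor 1/18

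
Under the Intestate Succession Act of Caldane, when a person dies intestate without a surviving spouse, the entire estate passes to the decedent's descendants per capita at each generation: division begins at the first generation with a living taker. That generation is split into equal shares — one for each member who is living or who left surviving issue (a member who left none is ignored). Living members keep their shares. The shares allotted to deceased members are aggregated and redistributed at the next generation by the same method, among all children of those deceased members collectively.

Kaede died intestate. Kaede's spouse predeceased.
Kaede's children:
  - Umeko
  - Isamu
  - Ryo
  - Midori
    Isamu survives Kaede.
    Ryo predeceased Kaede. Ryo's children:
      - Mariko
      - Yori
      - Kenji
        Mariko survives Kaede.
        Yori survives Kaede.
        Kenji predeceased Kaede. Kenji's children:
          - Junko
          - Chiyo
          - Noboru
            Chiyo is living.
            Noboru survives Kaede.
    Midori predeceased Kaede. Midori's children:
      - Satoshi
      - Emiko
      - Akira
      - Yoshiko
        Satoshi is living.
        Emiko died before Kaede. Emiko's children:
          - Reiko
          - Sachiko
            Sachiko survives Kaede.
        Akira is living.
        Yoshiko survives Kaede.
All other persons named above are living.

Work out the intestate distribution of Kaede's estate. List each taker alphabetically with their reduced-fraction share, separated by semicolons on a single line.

Akira 1/14; Chiyo 1/35; Isamu 1/4; Junko 1/35; Mariko 1/14; Noboru 1/35; Reiko 1/35; Sachiko 1/35; Satoshi 1/14; Umeko 1/4; Yori 1/14; Yoshiko 1/14

There is no surviving spouse, so the entire estate passes to Kaede's descendants per capita at each generation.
At generation 1 (Umeko, Isamu, Ryo, Midori) there are 4 shares of (1)/4 = 1/4 each.
Living: Umeko and Isamu — each takes 1/4.
Deceased: Ryo and Midori. Their combined 1/2 is pooled and carried to generation 2.
At generation 2 (Mariko, Yori, Kenji, Satoshi, Emiko, Akira, Yoshiko) there are 7 shares of (1/2)/7 = 1/14 each.
Living: Mariko, Yori, Satoshi, Akira, and Yoshiko — each takes 1/14.
Deceased: Kenji and Emiko. Their combined 1/7 is pooled and carried to generation 3.
At generation 3 (Junko, Chiyo, Noboru, Reiko, Sachiko) there are 5 shares of (1/7)/5 = 1/35 each.
Living: Junko, Chiyo, Noboru, Reiko, and Sachiko — each takes 1/35.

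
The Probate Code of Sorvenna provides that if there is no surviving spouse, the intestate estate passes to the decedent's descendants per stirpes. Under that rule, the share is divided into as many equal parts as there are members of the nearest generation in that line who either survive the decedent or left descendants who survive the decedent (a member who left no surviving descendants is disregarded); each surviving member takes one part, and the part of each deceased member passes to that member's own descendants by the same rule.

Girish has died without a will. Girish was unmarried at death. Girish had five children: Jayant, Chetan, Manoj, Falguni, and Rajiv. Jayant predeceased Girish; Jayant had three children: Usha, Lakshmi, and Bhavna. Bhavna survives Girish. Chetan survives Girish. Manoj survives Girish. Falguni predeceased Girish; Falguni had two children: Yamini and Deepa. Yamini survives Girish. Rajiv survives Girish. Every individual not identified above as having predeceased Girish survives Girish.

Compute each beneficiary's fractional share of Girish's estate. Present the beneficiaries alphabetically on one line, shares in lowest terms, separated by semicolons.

Bhavna 1/15; Chetan 1/5; Deepa 1/10; Lakshmi 1/15; Manoj 1/5; Rajiv 1/5; Usha 1/15; Yamini 1/10

There is no surviving spouse, so the entire estate passes to Girish's descendants per stirpes.
The estate is divided into 5 equal shares of 1/5 among Jayant, Chetan, Manoj, Falguni, Rajiv.
Jayant predeceased; the 1/5 allotted to Jayant's branch passes to Jayant's issue by representation.
The 1/5 is divided into 3 equal shares of 1/15 among Usha, Lakshmi, Bhavna.
Usha is living and takes 1/15.
Lakshmi is living and takes 1/15.
Bhavna is living and takes 1/15.
Chetan is living and takes 1/5.
Manoj is living and takes 1/5.
Falguni predeceased; the 1/5 allotted to Falguni's branch passes to Falguni's issue by representation.
The 1/5 is divided into 2 equal shares of 1/10 among Yamini, Deepa.
Yamini is living and takes 1/10.
Deepa is living and takes 1/10.
Rajiv is living and takes 1/5.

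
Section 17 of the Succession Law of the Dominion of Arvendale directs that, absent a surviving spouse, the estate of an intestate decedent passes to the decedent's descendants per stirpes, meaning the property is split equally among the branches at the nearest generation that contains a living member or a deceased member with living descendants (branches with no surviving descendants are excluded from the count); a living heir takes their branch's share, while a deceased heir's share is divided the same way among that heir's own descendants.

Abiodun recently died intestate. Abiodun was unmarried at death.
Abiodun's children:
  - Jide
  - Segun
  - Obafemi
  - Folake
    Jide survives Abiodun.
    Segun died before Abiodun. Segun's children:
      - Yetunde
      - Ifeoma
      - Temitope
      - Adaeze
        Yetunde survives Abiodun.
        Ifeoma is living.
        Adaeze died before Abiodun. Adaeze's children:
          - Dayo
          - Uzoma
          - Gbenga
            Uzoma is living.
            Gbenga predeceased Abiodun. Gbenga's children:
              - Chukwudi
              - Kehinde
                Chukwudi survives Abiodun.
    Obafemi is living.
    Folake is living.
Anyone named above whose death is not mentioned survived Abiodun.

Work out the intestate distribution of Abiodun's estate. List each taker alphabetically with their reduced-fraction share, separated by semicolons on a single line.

Chukwudi 1/96; Dayo 1/48; Folake 1/4; Ifeoma 1/16; Jide 1/4; Kehinde 1/96; Obafemi 1/4; Temitope 1/16; Uzoma 1/48; Yetunde 1/16

There is no surviving spouse, so the entire estate passes to Abiodun's descendants per stirpes.
The estate is divided into 4 equal shares of 1/4 among Jide, Segun, Obafemi, Folake.
Jide is living and takes 1/4.
Segun predeceased; the 1/4 allotted to Segun's branch passes to Segun's issue by representation.
The 1/4 is divided into 4 equal shares of 1/16 among Yetunde, Ifeoma, Temitope, Adaeze.
Yetunde is living and takes 1/16.
Ifeoma is living and takes 1/16.
Temitope is living and takes 1/16.
Adaeze predeceased; the 1/16 allotted to Adaeze's branch passes to Adaeze's issue by representation.
The 1/16 is divided into 3 equal shares of 1/48 among Dayo, Uzoma, Gbenga.
Dayo is living and takes 1/48.
Uzoma is living and takes 1/48.
Gbenga predeceased; the 1/48 allotted to Gbenga's branch passes to Gbenga's issue by representation.
The 1/48 is divided into 2 equal shares of 1/96 among Chukwudi, Kehinde.
Chukwudi is living and takes 1/96.
Kehinde is living and takes 1/96.
Obafemi is living and takes 1/4.
Folake is living and takes 1/4.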